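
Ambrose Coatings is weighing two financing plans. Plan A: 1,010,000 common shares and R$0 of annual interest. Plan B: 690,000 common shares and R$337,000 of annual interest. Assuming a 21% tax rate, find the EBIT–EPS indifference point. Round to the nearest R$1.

R$1,063,656

At indifference, (EBIT − 0)(1 − t)/1,010,000 = (EBIT − 337,000)(1 − t)/690,000.
The (1 − t) factor cancels: (EBIT − 0) × 690,000 = (EBIT − 337,000) × 1,010,000.
Solving, EBIT = (337,000·1,010,000 − 0·690,000) / (1,010,000 − 690,000) = 340,370,000,000 / 320,000 = 1,063,656.25.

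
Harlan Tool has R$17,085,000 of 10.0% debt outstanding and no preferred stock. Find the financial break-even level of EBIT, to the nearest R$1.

R$1,708,500

Annual interest = 10.0% × R$17,085,000 = R$1,708,500.00.
Without preferred stock the financial break-even is simply EBIT = interest = R$1,708,500.00.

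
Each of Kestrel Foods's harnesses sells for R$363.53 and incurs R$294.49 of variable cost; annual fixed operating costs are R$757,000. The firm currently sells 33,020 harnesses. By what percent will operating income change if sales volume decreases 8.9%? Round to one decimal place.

-13.3%

Total contribution margin = 33,020 × R$69.04 = R$2,279,700.80.
EBIT = R$2,279,700.80 − R$757,000 = R$1,522,700.80.
DOL = contribution ÷ EBIT = R$2,279,700.80 ÷ R$1,522,700.80 = 1.4971.
Operating income changes by 1.4971 × -8.9% = -13.3%.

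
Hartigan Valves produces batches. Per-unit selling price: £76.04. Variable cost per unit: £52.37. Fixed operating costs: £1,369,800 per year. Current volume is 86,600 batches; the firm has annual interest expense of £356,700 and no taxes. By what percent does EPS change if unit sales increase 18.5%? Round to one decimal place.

Contribution at this volume is 86,600 × £23.67 = £2,049,822.00.
EBIT = £2,049,822.00 − £1,369,800 = £680,022.00.
After interest of £356,700.00, pre-tax earnings = £323,322.00.
DCL = total CM / (EBIT − I) = £2,049,822.00 / £323,322.00 = 6.3399.
EPS therefore changes by 6.3399 × (+18.5%) = +117.3%.

+117.3%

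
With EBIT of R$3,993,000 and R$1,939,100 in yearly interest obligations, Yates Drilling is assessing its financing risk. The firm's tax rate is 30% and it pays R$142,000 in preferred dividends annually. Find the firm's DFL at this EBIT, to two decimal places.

Interest = R$1,939,100.00.
Pre-tax preferred-dividend burden = R$142,000 ÷ (1 − 0.30) = R$202,857.14.
DFL = EBIT ÷ [EBIT − I − D_p/(1−t)] = R$3,993,000 ÷ [R$3,993,000 − R$1,939,100.00 − R$202,857.14] = R$3,993,000 ÷ R$1,851,042.86 = 2.1572.

2.16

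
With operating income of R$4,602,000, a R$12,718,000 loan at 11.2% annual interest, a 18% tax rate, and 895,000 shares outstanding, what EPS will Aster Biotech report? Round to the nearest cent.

R$2.91

Pre-tax income = R$4,602,000 − R$1,424,416.00 = R$3,177,584.00.
After tax at 18%: net income = R$3,177,584.00 × 0.82 = R$2,605,618.88.
Per share: R$2,605,618.88 / 895,000 shares = R$2.91.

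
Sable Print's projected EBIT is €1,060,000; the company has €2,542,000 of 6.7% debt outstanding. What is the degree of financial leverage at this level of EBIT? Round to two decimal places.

1.19

Interest = €170,314.00.
Degree of financial leverage = EBIT / (EBIT − interest) = €1,060,000 / €889,686.00 = 1.1914.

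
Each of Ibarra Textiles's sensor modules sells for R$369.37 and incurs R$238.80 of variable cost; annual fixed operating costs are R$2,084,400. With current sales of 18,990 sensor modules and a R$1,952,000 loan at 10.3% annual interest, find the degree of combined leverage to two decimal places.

Total contribution margin = 18,990 × R$130.57 = R$2,479,524.30.
EBIT = R$2,479,524.30 − R$2,084,400 = R$395,124.30. Interest = R$201,056.00, so EBIT − I = R$194,068.30.
Degree of total leverage = total CM / (EBIT − interest) = R$2,479,524.30 / R$194,068.30 = 12.7766.

12.78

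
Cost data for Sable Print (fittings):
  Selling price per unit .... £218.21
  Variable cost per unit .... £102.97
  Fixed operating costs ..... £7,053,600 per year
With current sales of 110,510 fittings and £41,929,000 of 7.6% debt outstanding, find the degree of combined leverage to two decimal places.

Total contribution margin = 110,510 × £115.24 = £12,735,172.40.
EBIT = £12,735,172.40 − £7,053,600 = £5,681,572.40. Interest = £3,186,604.00, so EBIT − I = £2,494,968.40.
DCL = contribution ÷ (EBIT − I) = £12,735,172.40 ÷ £2,494,968.40 = 5.1043.

5.10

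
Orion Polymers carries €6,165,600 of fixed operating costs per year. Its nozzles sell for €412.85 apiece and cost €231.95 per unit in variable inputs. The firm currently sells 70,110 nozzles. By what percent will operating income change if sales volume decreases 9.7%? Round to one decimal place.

Contribution at this volume is 70,110 × €180.90 = €12,682,899.00.
Subtracting fixed costs: EBIT = €12,682,899.00 − €6,165,600 = €6,517,299.00.
DOL = contribution ÷ EBIT = €12,682,899.00 ÷ €6,517,299.00 = 1.9460.
So EBIT moves 1.9460 × (-9.7%) = -18.9%.

-18.9%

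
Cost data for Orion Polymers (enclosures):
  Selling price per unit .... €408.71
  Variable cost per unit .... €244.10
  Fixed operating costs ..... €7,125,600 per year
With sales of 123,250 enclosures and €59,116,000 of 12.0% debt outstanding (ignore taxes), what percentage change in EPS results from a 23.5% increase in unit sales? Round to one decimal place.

Contribution at this volume is 123,250 × €164.61 = €20,288,182.50.
EBIT = €20,288,182.50 − €7,125,600 = €13,162,582.50.
After interest of €7,093,920.00, pre-tax earnings = €6,068,662.50.
DCL = total CM / (EBIT − I) = €20,288,182.50 / €6,068,662.50 = 3.3431.
%ΔEPS = DCL × %ΔSales = 3.3431 × +23.5% = +78.6%.

+78.6%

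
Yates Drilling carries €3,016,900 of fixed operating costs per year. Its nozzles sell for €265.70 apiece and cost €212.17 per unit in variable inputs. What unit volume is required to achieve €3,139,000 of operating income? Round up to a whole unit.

Contribution margin per unit = €265.70 − €212.17 = €53.53.
Required volume = (fixed costs + target profit) ÷ CM = (€3,016,900 + €3,139,000) ÷ €53.53 = 114,999.07, so 115,000 nozzles.

115,000 nozzles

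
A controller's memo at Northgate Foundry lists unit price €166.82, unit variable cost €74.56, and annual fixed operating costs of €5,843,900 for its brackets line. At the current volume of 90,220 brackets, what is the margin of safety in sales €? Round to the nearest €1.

Unit CM = price − variable cost = €166.82 − €74.56 = €92.26. Break-even units = €5,843,900 ÷ €92.26 = 63,341.64; break-even revenue = 63,341.64 × €166.82 = €10,566,652.92.
Current sales = 90,220 × €166.82 = €15,050,500.40.
Margin of safety = €15,050,500.40 − €10,566,652.92 = €4,483,847.

€4,483,847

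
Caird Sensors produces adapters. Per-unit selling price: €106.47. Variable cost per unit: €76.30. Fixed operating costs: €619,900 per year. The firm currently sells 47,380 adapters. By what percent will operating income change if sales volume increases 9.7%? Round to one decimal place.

Total contribution margin = 47,380 × €30.17 = €1,429,454.60.
Operating income = contribution − fixed costs = €1,429,454.60 − €619,900 = €809,554.60.
So DOL = total CM / EBIT = €1,429,454.60 / €809,554.60 = 1.7657.
Operating income changes by 1.7657 × +9.7% = +17.1%.

+17.1%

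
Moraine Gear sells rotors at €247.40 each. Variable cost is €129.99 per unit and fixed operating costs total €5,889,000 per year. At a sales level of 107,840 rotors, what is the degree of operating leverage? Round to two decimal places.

1.87

At 107,840 units, contribution = 107,840 × €117.41 = €12,661,494.40.
EBIT = €12,661,494.40 − €5,889,000 = €6,772,494.40.
So DOL = total CM / EBIT = €12,661,494.40 / €6,772,494.40 = 1.8695.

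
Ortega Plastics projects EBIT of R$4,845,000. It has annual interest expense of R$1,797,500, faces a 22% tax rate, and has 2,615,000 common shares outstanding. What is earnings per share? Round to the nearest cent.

Pre-tax income = R$4,845,000 − R$1,797,500.00 = R$3,047,500.00.
Net income = R$3,047,500.00 × (1 − 0.22) = R$2,377,050.00.
Per share: R$2,377,050.00 / 2,615,000 shares = R$0.91.

R$0.91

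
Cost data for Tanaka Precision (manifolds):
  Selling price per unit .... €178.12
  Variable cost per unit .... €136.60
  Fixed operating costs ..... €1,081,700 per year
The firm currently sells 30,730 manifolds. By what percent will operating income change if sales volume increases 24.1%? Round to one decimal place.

At 30,730 units, contribution = 30,730 × €41.52 = €1,275,909.60.
Subtracting fixed costs: EBIT = €1,275,909.60 − €1,081,700 = €194,209.60.
So DOL = total CM / EBIT = €1,275,909.60 / €194,209.60 = 6.5698.
Operating income changes by 6.5698 × +24.1% = +158.3%.

+158.3%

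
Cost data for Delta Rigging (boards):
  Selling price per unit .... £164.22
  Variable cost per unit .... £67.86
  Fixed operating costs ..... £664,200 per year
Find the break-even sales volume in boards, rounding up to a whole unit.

6,893 boards

Unit CM = price − variable cost = £164.22 − £67.86 = £96.36.
Break-even Q = £664,200 / £96.36 = 6,892.90 → 6,893 boards.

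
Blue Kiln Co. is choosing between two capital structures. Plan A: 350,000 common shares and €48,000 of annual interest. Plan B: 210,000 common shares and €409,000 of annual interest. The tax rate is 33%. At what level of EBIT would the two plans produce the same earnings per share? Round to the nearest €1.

At indifference, (EBIT − 48,000)(1 − t)/350,000 = (EBIT − 409,000)(1 − t)/210,000.
The (1 − t) factor cancels: (EBIT − 48,000) × 210,000 = (EBIT − 409,000) × 350,000.
EBIT × (350,000 − 210,000) = 409,000 × 350,000 − 48,000 × 210,000 = 133,070,000,000, so EBIT = 133,070,000,000 ÷ 140,000 = 950,500.00.

€950,500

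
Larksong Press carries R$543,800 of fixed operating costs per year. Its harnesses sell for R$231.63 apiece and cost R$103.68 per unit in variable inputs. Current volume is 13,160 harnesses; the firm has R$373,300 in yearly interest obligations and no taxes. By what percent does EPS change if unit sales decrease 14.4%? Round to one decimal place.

-31.6%

Total contribution margin = 13,160 × R$127.95 = R$1,683,822.00.
EBIT = R$1,683,822.00 − R$543,800 = R$1,140,022.00.
Interest = R$373,300.00, so EBIT − I = R$766,722.00.
DCL = total CM / (EBIT − I) = R$1,683,822.00 / R$766,722.00 = 2.1961.
EPS therefore changes by 2.1961 × (-14.4%) = -31.6%.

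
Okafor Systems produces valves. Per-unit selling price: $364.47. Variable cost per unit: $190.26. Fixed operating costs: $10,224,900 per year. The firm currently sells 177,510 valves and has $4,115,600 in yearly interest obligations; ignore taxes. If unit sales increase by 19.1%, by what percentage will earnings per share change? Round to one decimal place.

Total contribution margin = 177,510 × $174.21 = $30,924,017.10.
Operating income = contribution − fixed costs = $30,924,017.10 − $10,224,900 = $20,699,117.10.
After interest of $4,115,600.00, pre-tax earnings = $16,583,517.10.
DCL = total CM / (EBIT − I) = $30,924,017.10 / $16,583,517.10 = 1.8647.
%ΔEPS = DCL × %ΔSales = 1.8647 × +19.1% = +35.6%.

+35.6%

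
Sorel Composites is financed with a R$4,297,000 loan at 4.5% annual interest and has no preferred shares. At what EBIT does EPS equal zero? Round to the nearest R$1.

Annual interest = 4.5% × R$4,297,000 = R$193,365.00.
Without preferred stock the financial break-even is simply EBIT = interest = R$193,365.00.

R$193,365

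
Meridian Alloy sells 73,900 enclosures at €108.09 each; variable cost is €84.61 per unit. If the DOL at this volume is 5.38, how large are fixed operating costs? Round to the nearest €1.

€1,412,649

At 73,900 units, contribution = 73,900 × €23.48 = €1,735,172.00.
DOL = contribution / EBIT, so EBIT = €1,735,172.00 / 5.38 = €322,522.68.
And FC = contribution − EBIT = €1,735,172.00 − €322,522.68 = €1,412,649.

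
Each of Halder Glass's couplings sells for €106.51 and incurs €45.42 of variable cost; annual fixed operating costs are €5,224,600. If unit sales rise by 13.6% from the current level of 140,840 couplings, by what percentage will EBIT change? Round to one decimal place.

Contribution at this volume is 140,840 × €61.09 = €8,603,915.60.
EBIT = €8,603,915.60 − €5,224,600 = €3,379,315.60.
Degree of operating leverage = €8,603,915.60 / €3,379,315.60 = 2.5461.
So EBIT moves 2.5461 × (+13.6%) = +34.6%.

+34.6%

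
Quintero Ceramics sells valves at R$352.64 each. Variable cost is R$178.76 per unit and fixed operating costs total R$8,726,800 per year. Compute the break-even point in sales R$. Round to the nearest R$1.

R$17,698,521

Contribution margin per unit = R$352.64 − R$178.76 = R$173.88, a CM ratio of R$173.88 ÷ R$352.64 = 0.4931.
Break-even revenue = fixed costs × price ÷ CM = R$8,726,800 × R$352.64 ÷ R$173.88 = R$17,698,521.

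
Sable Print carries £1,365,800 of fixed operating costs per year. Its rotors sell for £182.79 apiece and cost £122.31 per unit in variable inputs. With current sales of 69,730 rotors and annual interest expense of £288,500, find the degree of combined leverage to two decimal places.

At 69,730 units, contribution = 69,730 × £60.48 = £4,217,270.40.
EBIT = £4,217,270.40 − £1,365,800 = £2,851,470.40. Interest = £288,500.00.
DOL = £4,217,270.40 ÷ £2,851,470.40 = 1.4790; DFL = £2,851,470.40 ÷ £2,562,970.40 = 1.1126.
DCL = DOL × DFL = 1.4790 × 1.1126 = 1.6455.

1.65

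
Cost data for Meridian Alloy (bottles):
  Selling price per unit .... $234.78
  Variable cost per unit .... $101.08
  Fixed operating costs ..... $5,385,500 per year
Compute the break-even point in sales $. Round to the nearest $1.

$9,457,051

CM per unit = $234.78 − $101.08 = $133.70; CM ratio = $133.70 / $234.78 = 0.5695.
Break-even revenue = fixed costs × price ÷ CM = $5,385,500 × $234.78 ÷ $133.70 = $9,457,051.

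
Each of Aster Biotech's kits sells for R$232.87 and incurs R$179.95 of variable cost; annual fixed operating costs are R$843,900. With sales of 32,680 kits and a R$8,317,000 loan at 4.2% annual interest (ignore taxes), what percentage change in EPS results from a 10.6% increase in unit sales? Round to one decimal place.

+34.2%

At 32,680 units, contribution = 32,680 × R$52.92 = R$1,729,425.60.
Subtracting fixed costs: EBIT = R$1,729,425.60 − R$843,900 = R$885,525.60.
After interest of R$349,314.00, pre-tax earnings = R$536,211.60.
Degree of combined leverage = contribution ÷ (EBIT − I) = R$1,729,425.60 ÷ R$536,211.60 = 3.2253.
%ΔEPS = DCL × %ΔSales = 3.2253 × +10.6% = +34.2%.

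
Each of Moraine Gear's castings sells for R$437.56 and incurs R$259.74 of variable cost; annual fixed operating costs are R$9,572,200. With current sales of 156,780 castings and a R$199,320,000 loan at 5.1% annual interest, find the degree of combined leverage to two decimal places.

At 156,780 units, contribution = 156,780 × R$177.82 = R$27,878,619.60.
Subtracting fixed costs: EBIT = R$27,878,619.60 − R$9,572,200 = R$18,306,419.60. Interest = R$10,165,320.00, so EBIT − I = R$8,141,099.60.
Degree of total leverage = total CM / (EBIT − interest) = R$27,878,619.60 / R$8,141,099.60 = 3.4244.

3.42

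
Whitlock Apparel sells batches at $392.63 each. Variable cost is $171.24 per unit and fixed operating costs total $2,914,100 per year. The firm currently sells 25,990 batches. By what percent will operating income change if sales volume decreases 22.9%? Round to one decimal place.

At 25,990 units, contribution = 25,990 × $221.39 = $5,753,926.10.
Subtracting fixed costs: EBIT = $5,753,926.10 − $2,914,100 = $2,839,826.10.
So DOL = total CM / EBIT = $5,753,926.10 / $2,839,826.10 = 2.0262.
So EBIT moves 2.0262 × (-22.9%) = -46.4%.

-46.4%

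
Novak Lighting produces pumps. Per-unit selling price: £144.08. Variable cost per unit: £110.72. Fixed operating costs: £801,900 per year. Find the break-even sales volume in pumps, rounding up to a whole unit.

Contribution margin per unit = £144.08 − £110.72 = £33.36.
Units to break even: £801,900 ÷ £33.36 = 24,037.77, rounded up to 24,038.

24,038 pumps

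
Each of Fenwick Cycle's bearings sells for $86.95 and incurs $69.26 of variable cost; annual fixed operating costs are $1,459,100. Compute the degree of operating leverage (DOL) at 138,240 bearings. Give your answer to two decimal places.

2.48

Contribution at this volume is 138,240 × $17.69 = $2,445,465.60.
Subtracting fixed costs: EBIT = $2,445,465.60 − $1,459,100 = $986,365.60.
So DOL = total CM / EBIT = $2,445,465.60 / $986,365.60 = 2.4793.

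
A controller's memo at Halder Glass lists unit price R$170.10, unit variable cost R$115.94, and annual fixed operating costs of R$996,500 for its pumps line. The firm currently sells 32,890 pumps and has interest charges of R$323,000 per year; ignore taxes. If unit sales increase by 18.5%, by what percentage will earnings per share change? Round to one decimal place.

+71.4%

Total contribution margin = 32,890 × R$54.16 = R$1,781,322.40.
Subtracting fixed costs: EBIT = R$1,781,322.40 − R$996,500 = R$784,822.40.
After interest of R$323,000.00, pre-tax earnings = R$461,822.40.
DCL = total CM / (EBIT − I) = R$1,781,322.40 / R$461,822.40 = 3.8572.
EPS therefore changes by 3.8572 × (+18.5%) = +71.4%.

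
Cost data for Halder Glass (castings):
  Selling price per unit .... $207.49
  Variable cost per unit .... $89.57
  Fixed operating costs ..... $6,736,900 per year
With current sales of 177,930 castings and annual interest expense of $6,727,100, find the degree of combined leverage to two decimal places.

Total contribution margin = 177,930 × $117.92 = $20,981,505.60.
Subtracting fixed costs: EBIT = $20,981,505.60 − $6,736,900 = $14,244,605.60. Interest = $6,727,100.00.
DOL = $20,981,505.60 ÷ $14,244,605.60 = 1.4729; DFL = $14,244,605.60 ÷ $7,517,505.60 = 1.8949.
Combined leverage = 1.4729 × 1.8949 = 2.7910.

2.79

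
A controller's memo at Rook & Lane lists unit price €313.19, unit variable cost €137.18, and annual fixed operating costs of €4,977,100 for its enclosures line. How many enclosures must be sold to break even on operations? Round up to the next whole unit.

Contribution margin per unit = €313.19 − €137.18 = €176.01.
Break-even volume = fixed costs ÷ CM per unit = €4,977,100 ÷ €176.01 = 28,277.37, so 28,278 enclosures.

28,278 enclosures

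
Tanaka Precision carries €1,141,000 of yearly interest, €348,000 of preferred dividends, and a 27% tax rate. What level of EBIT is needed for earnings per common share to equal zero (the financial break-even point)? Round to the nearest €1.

Preferred dividends are paid after tax, so their pre-tax equivalent is €348,000 ÷ (1 − 0.27) = €476,712.33.
Financial break-even EBIT = interest + D_p ÷ (1 − t) = €1,141,000 + €476,712.33 = €1,617,712.33.

€1,617,712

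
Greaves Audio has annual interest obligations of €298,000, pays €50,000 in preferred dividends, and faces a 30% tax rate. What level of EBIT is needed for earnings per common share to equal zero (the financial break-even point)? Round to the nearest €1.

€369,429

Preferred dividends are paid after tax, so their pre-tax equivalent is €50,000 ÷ (1 − 0.30) = €71,428.57.
EPS = 0 when EBIT covers interest plus the pre-tax preferred burden: €298,000 + €71,428.57 = €369,428.57.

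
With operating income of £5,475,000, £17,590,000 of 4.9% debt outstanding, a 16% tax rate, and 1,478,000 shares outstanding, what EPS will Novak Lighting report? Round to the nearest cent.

£2.62

Interest = £861,910.00, so EBT = £5,475,000 − £861,910.00 = £4,613,090.00.
Net income = £4,613,090.00 × (1 − 0.16) = £3,874,995.60.
EPS = £3,874,995.60 ÷ 1,478,000 = £2.62.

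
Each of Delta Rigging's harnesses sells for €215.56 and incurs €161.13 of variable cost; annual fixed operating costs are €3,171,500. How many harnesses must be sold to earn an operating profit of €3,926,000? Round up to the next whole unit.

130,397 harnesses

Contribution margin per unit = €215.56 − €161.13 = €54.43.
Units = (FC + target) / CM = (€3,171,500 + €3,926,000) / €54.43 = 130,396.84, so 130,397 harnesses.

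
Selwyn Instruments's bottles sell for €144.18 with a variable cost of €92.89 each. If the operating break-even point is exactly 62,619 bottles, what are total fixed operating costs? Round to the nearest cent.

Contribution margin per unit = €144.18 − €92.89 = €51.29.
Fixed costs = break-even units × CM = 62,619 × €51.29 = €3,211,728.51.

€3,211,728.51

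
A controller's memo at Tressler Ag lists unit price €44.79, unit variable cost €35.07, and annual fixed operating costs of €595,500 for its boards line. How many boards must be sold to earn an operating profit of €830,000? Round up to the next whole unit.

Unit CM = price − variable cost = €44.79 − €35.07 = €9.72.
Units = (FC + target) / CM = (€595,500 + €830,000) / €9.72 = 146,656.38, so 146,657 boards.

146,657 boards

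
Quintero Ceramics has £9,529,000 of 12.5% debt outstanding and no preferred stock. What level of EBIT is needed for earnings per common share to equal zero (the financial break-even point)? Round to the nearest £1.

Annual interest = 12.5% × £9,529,000 = £1,191,125.00.
With no preferred dividends, EPS = 0 when EBIT exactly covers interest, so the financial break-even EBIT is £1,191,125.00.

£1,191,125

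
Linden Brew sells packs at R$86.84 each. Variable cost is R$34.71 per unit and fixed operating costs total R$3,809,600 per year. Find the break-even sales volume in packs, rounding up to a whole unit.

73,079 packs

Each unit contributes R$86.84 − R$34.71 = R$52.13.
Units to break even: R$3,809,600 ÷ R$52.13 = 73,078.84, rounded up to 73,079.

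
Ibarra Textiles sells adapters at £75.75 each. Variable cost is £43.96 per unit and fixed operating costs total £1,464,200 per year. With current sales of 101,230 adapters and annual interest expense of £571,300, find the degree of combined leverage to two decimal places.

2.72

At 101,230 units, contribution = 101,230 × £31.79 = £3,218,101.70.
EBIT = £3,218,101.70 − £1,464,200 = £1,753,901.70. Interest = £571,300.00.
DOL = £3,218,101.70 ÷ £1,753,901.70 = 1.8348; DFL = £1,753,901.70 ÷ £1,182,601.70 = 1.4831.
DCL = DOL × DFL = 1.8348 × 1.4831 = 2.7212.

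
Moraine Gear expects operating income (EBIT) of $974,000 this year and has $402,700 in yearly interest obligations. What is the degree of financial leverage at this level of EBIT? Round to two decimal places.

1.70

Interest = $402,700.00.
Degree of financial leverage = EBIT / (EBIT − interest) = $974,000 / $571,300.00 = 1.7049.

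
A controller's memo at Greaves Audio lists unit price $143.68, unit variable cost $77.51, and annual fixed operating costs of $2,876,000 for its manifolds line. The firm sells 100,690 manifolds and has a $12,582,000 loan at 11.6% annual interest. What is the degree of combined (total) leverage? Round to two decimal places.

At 100,690 units, contribution = 100,690 × $66.17 = $6,662,657.30.
Operating income = contribution − fixed costs = $6,662,657.30 − $2,876,000 = $3,786,657.30. Interest = $1,459,512.00.
DOL = $6,662,657.30 ÷ $3,786,657.30 = 1.7595; DFL = $3,786,657.30 ÷ $2,327,145.30 = 1.6272.
Combined leverage = 1.7595 × 1.6272 = 2.8631.

2.86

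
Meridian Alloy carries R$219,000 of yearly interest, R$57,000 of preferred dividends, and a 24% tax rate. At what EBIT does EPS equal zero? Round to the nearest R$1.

R$294,000

Grossing the preferred dividend up to pre-tax terms: R$57,000 / (1 − 0.24) = R$75,000.00.
EPS = 0 when EBIT covers interest plus the pre-tax preferred burden: R$219,000 + R$75,000.00 = R$294,000.00.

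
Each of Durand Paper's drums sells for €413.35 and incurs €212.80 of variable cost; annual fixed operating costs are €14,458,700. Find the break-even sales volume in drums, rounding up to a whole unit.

Contribution margin per unit = €413.35 − €212.80 = €200.55.
Break-even Q = €14,458,700 / €200.55 = 72,095.24 → 72,096 drums.

72,096 drums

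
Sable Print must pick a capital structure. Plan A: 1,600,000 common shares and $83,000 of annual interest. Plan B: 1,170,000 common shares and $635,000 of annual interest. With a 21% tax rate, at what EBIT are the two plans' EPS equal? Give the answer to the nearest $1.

At indifference, (EBIT − 83,000)(1 − t)/1,600,000 = (EBIT − 635,000)(1 − t)/1,170,000.
Cancelling (1 − t) and cross-multiplying: 1,170,000·(EBIT − 83,000) = 1,600,000·(EBIT − 635,000).
Solving, EBIT = (635,000·1,600,000 − 83,000·1,170,000) / (1,600,000 − 1,170,000) = 918,890,000,000 / 430,000 = 2,136,953.49.

$2,136,953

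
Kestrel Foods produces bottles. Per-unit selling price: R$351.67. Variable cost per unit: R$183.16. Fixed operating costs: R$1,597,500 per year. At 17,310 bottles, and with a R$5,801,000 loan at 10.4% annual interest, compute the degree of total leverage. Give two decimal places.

Total contribution margin = 17,310 × R$168.51 = R$2,916,908.10.
Subtracting fixed costs: EBIT = R$2,916,908.10 − R$1,597,500 = R$1,319,408.10. Interest = R$603,304.00.
DOL = R$2,916,908.10 ÷ R$1,319,408.10 = 2.2108; DFL = R$1,319,408.10 ÷ R$716,104.10 = 1.8425.
Combined leverage = 2.2108 × 1.8425 = 4.0734.

4.07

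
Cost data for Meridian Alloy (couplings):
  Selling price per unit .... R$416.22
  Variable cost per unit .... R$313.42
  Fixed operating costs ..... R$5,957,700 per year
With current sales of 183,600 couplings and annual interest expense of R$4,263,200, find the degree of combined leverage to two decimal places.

Total contribution margin = 183,600 × R$102.80 = R$18,874,080.00.
Subtracting fixed costs: EBIT = R$18,874,080.00 − R$5,957,700 = R$12,916,380.00. Interest = R$4,263,200.00.
DOL = R$18,874,080.00 ÷ R$12,916,380.00 = 1.4613; DFL = R$12,916,380.00 ÷ R$8,653,180.00 = 1.4927.
DCL = DOL × DFL = 1.4613 × 1.4927 = 2.1813.

2.18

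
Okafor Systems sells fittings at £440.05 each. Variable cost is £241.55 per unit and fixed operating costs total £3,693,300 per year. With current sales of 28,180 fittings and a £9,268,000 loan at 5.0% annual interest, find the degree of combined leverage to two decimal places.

At 28,180 units, contribution = 28,180 × £198.50 = £5,593,730.00.
Operating income = contribution − fixed costs = £5,593,730.00 − £3,693,300 = £1,900,430.00. Interest = £463,400.00.
DOL = £5,593,730.00 ÷ £1,900,430.00 = 2.9434; DFL = £1,900,430.00 ÷ £1,437,030.00 = 1.3225.
Combined leverage = 2.9434 × 1.3225 = 3.8926.

3.89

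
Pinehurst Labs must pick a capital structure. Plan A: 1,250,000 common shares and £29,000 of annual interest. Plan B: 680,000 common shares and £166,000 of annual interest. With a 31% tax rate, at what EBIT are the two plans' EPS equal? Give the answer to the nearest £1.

£329,439

At indifference, (EBIT − 29,000)(1 − t)/1,250,000 = (EBIT − 166,000)(1 − t)/680,000.
Cancelling (1 − t) and cross-multiplying: 680,000·(EBIT − 29,000) = 1,250,000·(EBIT − 166,000).
EBIT × (1,250,000 − 680,000) = 166,000 × 1,250,000 − 29,000 × 680,000 = 187,780,000,000, so EBIT = 187,780,000,000 ÷ 570,000 = 329,438.60.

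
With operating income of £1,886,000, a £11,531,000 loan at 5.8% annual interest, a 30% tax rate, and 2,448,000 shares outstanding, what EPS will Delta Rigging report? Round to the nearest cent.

£0.35

Pre-tax income = £1,886,000 − £668,798.00 = £1,217,202.00.
After tax at 30%: net income = £1,217,202.00 × 0.70 = £852,041.40.
Per share: £852,041.40 / 2,448,000 shares = £0.35.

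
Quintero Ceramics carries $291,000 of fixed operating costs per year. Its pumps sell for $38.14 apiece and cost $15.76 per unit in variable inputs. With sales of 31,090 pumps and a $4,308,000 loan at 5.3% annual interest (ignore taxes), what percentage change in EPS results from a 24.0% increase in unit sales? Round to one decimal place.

+94.6%

At 31,090 units, contribution = 31,090 × $22.38 = $695,794.20.
Operating income = contribution − fixed costs = $695,794.20 − $291,000 = $404,794.20.
Interest = $228,324.00, so EBIT − I = $176,470.20.
Degree of combined leverage = contribution ÷ (EBIT − I) = $695,794.20 ÷ $176,470.20 = 3.9428.
%ΔEPS = DCL × %ΔSales = 3.9428 × +24.0% = +94.6%.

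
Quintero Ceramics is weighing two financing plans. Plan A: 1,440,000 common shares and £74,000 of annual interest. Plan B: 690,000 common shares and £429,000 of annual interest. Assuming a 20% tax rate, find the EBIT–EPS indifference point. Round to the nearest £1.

£755,600

Set EPS_A = EPS_B: (EBIT − £74,000)(1 − 0.20) ÷ 1,440,000 = (EBIT − £429,000)(1 − 0.20) ÷ 690,000.
The (1 − t) factor cancels: (EBIT − 74,000) × 690,000 = (EBIT − 429,000) × 1,440,000.
Solving, EBIT = (429,000·1,440,000 − 74,000·690,000) / (1,440,000 − 690,000) = 566,700,000,000 / 750,000 = 755,600.00.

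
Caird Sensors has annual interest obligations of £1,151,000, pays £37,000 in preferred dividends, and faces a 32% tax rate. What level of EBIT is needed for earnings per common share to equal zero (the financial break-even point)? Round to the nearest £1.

£1,205,412

Grossing the preferred dividend up to pre-tax terms: £37,000 / (1 − 0.32) = £54,411.76.
EPS = 0 when EBIT covers interest plus the pre-tax preferred burden: £1,151,000 + £54,411.76 = £1,205,411.76.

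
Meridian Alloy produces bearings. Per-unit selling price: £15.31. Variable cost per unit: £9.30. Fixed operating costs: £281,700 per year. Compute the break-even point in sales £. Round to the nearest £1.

£717,608

Contribution margin per unit = £15.31 − £9.30 = £6.01, a CM ratio of £6.01 ÷ £15.31 = 0.3926.
Break-even sales = FC ÷ CM ratio = £281,700 × £15.31 / £6.01 = £717,608.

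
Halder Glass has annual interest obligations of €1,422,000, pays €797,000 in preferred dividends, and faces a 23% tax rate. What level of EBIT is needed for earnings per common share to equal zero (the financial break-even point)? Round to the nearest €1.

€2,457,065

Preferred dividends are paid after tax, so their pre-tax equivalent is €797,000 ÷ (1 − 0.23) = €1,035,064.94.
EPS = 0 when EBIT covers interest plus the pre-tax preferred burden: €1,422,000 + €1,035,064.94 = €2,457,064.94.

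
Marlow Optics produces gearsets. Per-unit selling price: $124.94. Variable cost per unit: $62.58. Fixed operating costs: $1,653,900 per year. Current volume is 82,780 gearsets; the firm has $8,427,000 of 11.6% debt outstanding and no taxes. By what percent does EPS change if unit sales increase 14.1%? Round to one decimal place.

+28.8%

Contribution at this volume is 82,780 × $62.36 = $5,162,160.80.
EBIT = $5,162,160.80 − $1,653,900 = $3,508,260.80.
After interest of $977,532.00, pre-tax earnings = $2,530,728.80.
Degree of combined leverage = contribution ÷ (EBIT − I) = $5,162,160.80 ÷ $2,530,728.80 = 2.0398.
EPS therefore changes by 2.0398 × (+14.1%) = +28.8%.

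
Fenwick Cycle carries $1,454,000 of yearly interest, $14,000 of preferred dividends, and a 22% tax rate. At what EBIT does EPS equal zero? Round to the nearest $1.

$1,471,949

Preferred dividends are paid after tax, so their pre-tax equivalent is $14,000 ÷ (1 − 0.22) = $17,948.72.
EPS = 0 when EBIT covers interest plus the pre-tax preferred burden: $1,454,000 + $17,948.72 = $1,471,948.72.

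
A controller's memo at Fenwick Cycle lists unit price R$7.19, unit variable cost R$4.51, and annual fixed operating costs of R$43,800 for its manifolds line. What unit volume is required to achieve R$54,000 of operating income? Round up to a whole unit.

Unit CM = price − variable cost = R$7.19 − R$4.51 = R$2.68.
Required volume = (fixed costs + target profit) ÷ CM = (R$43,800 + R$54,000) ÷ R$2.68 = 36,492.54, so 36,493 manifolds.

36,493 manifolds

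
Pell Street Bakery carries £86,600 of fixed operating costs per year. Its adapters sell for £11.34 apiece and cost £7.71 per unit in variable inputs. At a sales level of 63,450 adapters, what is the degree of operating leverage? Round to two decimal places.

1.60

Total contribution margin = 63,450 × £3.63 = £230,323.50.
Subtracting fixed costs: EBIT = £230,323.50 − £86,600 = £143,723.50.
DOL = contribution ÷ EBIT = £230,323.50 ÷ £143,723.50 = 1.6025.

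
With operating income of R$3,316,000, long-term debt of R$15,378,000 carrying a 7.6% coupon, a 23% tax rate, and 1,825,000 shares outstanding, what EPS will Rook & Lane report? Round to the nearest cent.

R$0.91

Pre-tax income = R$3,316,000 − R$1,168,728.00 = R$2,147,272.00.
Net income = R$2,147,272.00 × (1 − 0.23) = R$1,653,399.44.
Per share: R$1,653,399.44 / 1,825,000 shares = R$0.91.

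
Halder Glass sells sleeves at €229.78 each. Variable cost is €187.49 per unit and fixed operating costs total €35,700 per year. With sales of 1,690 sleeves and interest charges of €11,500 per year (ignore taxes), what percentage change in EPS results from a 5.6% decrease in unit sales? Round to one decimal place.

At 1,690 units, contribution = 1,690 × €42.29 = €71,470.10.
EBIT = €71,470.10 − €35,700 = €35,770.10.
Interest = €11,500.00, so EBIT − I = €24,270.10.
Degree of combined leverage = contribution ÷ (EBIT − I) = €71,470.10 ÷ €24,270.10 = 2.9448.
%ΔEPS = DCL × %ΔSales = 2.9448 × -5.6% = -16.5%.

-16.5%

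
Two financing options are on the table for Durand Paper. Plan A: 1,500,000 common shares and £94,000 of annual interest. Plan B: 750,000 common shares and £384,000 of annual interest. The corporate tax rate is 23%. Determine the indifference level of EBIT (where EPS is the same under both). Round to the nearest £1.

At indifference, (EBIT − 94,000)(1 − t)/1,500,000 = (EBIT − 384,000)(1 − t)/750,000.
Cancelling (1 − t) and cross-multiplying: 750,000·(EBIT − 94,000) = 1,500,000·(EBIT − 384,000).
Solving, EBIT = (384,000·1,500,000 − 94,000·750,000) / (1,500,000 − 750,000) = 505,500,000,000 / 750,000 = 674,000.00.

£674,000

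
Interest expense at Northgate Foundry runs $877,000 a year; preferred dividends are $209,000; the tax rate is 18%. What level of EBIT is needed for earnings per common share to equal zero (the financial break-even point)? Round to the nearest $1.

Preferred dividends are paid after tax, so their pre-tax equivalent is $209,000 ÷ (1 − 0.18) = $254,878.05.
EPS = 0 when EBIT covers interest plus the pre-tax preferred burden: $877,000 + $254,878.05 = $1,131,878.05.

$1,131,878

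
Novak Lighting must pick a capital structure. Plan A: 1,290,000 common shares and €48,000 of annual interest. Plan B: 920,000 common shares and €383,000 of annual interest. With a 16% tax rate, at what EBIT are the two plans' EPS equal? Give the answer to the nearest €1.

Set EPS_A = EPS_B: (EBIT − €48,000)(1 − 0.16) ÷ 1,290,000 = (EBIT − €383,000)(1 − 0.16) ÷ 920,000.
The (1 − t) factor cancels: (EBIT − 48,000) × 920,000 = (EBIT − 383,000) × 1,290,000.
Solving, EBIT = (383,000·1,290,000 − 48,000·920,000) / (1,290,000 − 920,000) = 449,910,000,000 / 370,000 = 1,215,972.97.

€1,215,973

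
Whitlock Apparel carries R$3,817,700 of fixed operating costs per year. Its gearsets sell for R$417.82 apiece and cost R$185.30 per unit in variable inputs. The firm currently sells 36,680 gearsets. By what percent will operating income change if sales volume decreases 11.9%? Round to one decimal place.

Contribution at this volume is 36,680 × R$232.52 = R$8,528,833.60.
Operating income = contribution − fixed costs = R$8,528,833.60 − R$3,817,700 = R$4,711,133.60.
DOL = contribution ÷ EBIT = R$8,528,833.60 ÷ R$4,711,133.60 = 1.8104.
So EBIT moves 1.8104 × (-11.9%) = -21.5%.

-21.5%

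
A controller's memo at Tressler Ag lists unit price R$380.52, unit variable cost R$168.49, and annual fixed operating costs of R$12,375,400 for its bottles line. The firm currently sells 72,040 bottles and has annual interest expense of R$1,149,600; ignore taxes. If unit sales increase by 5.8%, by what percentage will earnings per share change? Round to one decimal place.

Total contribution margin = 72,040 × R$212.03 = R$15,274,641.20.
EBIT = R$15,274,641.20 − R$12,375,400 = R$2,899,241.20.
Interest = R$1,149,600.00, so EBIT − I = R$1,749,641.20.
DCL = total CM / (EBIT − I) = R$15,274,641.20 / R$1,749,641.20 = 8.7302.
EPS therefore changes by 8.7302 × (+5.8%) = +50.6%.

+50.6%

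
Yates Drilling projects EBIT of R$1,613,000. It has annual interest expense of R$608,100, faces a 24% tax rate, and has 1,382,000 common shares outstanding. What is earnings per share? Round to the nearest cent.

R$0.55

Interest = R$608,100.00, so EBT = R$1,613,000 − R$608,100.00 = R$1,004,900.00.
Net income = R$1,004,900.00 × (1 − 0.24) = R$763,724.00.
EPS = R$763,724.00 ÷ 1,382,000 = R$0.55.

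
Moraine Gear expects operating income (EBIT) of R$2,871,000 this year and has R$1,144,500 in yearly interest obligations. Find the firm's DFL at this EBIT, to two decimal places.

Interest = R$1,144,500.00.
Degree of financial leverage = EBIT / (EBIT − interest) = R$2,871,000 / R$1,726,500.00 = 1.6629.

1.66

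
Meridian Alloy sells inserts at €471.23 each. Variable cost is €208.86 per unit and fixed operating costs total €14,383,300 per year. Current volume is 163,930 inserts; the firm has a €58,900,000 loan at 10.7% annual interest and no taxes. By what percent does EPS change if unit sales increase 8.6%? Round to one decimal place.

+16.6%

Contribution at this volume is 163,930 × €262.37 = €43,010,314.10.
Operating income = contribution − fixed costs = €43,010,314.10 − €14,383,300 = €28,627,014.10.
After interest of €6,302,300.00, pre-tax earnings = €22,324,714.10.
Degree of combined leverage = contribution ÷ (EBIT − I) = €43,010,314.10 ÷ €22,324,714.10 = 1.9266.
%ΔEPS = DCL × %ΔSales = 1.9266 × +8.6% = +16.6%.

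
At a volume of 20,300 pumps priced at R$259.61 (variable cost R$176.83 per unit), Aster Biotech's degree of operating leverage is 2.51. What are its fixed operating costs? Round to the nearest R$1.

Total contribution margin = 20,300 × R$82.78 = R$1,680,434.00.
DOL = contribution / EBIT, so EBIT = R$1,680,434.00 / 2.51 = R$669,495.62.
Fixed costs = CM − EBIT = R$1,680,434.00 − R$669,495.62 = R$1,010,938.

R$1,010,938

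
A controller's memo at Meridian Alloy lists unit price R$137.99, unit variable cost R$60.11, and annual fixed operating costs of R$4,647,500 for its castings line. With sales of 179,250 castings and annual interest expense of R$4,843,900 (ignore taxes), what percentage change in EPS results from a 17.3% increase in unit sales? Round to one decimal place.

At 179,250 units, contribution = 179,250 × R$77.88 = R$13,959,990.00.
EBIT = R$13,959,990.00 − R$4,647,500 = R$9,312,490.00.
Interest = R$4,843,900.00, so EBIT − I = R$4,468,590.00.
Degree of combined leverage = contribution ÷ (EBIT − I) = R$13,959,990.00 ÷ R$4,468,590.00 = 3.1240.
%ΔEPS = DCL × %ΔSales = 3.1240 × +17.3% = +54.0%.

+54.0%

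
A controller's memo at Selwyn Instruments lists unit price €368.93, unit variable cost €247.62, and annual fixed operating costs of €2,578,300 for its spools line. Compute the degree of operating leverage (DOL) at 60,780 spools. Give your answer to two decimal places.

Contribution at this volume is 60,780 × €121.31 = €7,373,221.80.
EBIT = €7,373,221.80 − €2,578,300 = €4,794,921.80.
Degree of operating leverage = €7,373,221.80 / €4,794,921.80 = 1.5377.

1.54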